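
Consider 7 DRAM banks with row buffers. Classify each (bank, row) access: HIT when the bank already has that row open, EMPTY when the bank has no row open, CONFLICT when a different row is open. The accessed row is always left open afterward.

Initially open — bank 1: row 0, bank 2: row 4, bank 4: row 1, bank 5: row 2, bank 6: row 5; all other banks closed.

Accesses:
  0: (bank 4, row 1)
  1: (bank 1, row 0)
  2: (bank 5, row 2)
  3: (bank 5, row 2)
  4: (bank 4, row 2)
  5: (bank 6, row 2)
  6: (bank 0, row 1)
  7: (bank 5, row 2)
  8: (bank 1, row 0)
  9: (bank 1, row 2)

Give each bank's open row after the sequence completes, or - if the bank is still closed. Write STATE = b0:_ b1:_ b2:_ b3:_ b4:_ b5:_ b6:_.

STATE = b0:1 b1:2 b2:4 b3:- b4:2 b5:2 b6:2

  [0] b4 r1: had r1 ⇒ H
  [1] b1 r0: had r0 ⇒ H
  [2] b5 r2: had r2 ⇒ H
  [3] b5 r2: had r2 ⇒ H
  [4] b4 r2: had r1 ⇒ C
  [5] b6 r2: had r5 ⇒ C
  [6] b0 r1: no row ⇒ E
  [7] b5 r2: had r2 ⇒ H
  [8] b1 r0: had r0 ⇒ H
  [9] b1 r2: had r0 ⇒ C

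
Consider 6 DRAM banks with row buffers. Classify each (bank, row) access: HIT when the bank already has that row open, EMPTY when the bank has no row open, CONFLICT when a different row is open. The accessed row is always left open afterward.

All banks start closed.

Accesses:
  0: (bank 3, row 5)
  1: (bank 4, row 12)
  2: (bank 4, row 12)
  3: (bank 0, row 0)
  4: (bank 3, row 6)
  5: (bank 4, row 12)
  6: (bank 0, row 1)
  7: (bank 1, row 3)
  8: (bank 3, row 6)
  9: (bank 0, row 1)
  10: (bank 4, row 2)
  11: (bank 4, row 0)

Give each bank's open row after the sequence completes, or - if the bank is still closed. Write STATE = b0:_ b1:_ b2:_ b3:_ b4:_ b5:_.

STATE = b0:1 b1:3 b2:- b3:6 b4:0 b5:-

0: bank 3 row 5 — prev None → EMPTY
1: bank 4 row 12 — prev None → EMPTY
2: bank 4 row 12 — prev 12 → HIT
3: bank 0 row 0 — prev None → EMPTY
4: bank 3 row 6 — prev 5 → CONFLICT
5: bank 4 row 12 — prev 12 → HIT
6: bank 0 row 1 — prev 0 → CONFLICT
7: bank 1 row 3 — prev None → EMPTY
8: bank 3 row 6 — prev 6 → HIT
9: bank 0 row 1 — prev 1 → HIT
10: bank 4 row 2 — prev 12 → CONFLICT
11: bank 4 row 0 — prev 2 → CONFLICT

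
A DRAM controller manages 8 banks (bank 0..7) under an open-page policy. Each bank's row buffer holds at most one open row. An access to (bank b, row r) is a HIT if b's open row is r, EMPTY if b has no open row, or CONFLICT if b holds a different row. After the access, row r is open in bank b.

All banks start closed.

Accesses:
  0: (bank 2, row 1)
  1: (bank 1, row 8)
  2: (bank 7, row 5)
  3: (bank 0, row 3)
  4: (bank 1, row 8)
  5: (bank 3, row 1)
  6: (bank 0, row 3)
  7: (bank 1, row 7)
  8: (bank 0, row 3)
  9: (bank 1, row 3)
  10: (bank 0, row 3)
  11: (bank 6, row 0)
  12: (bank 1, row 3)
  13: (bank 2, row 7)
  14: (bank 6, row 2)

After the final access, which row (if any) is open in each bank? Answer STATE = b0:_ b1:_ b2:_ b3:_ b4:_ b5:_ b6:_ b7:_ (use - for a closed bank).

STATE = b0:3 b1:3 b2:7 b3:1 b4:- b5:- b6:2 b7:5

  [0] b2 r1: no row ⇒ E
  [1] b1 r8: no row ⇒ E
  [2] b7 r5: no row ⇒ E
  [3] b0 r3: no row ⇒ E
  [4] b1 r8: had r8 ⇒ H
  [5] b3 r1: no row ⇒ E
  [6] b0 r3: had r3 ⇒ H
  [7] b1 r7: had r8 ⇒ C
  [8] b0 r3: had r3 ⇒ H
  [9] b1 r3: had r7 ⇒ C
  [10] b0 r3: had r3 ⇒ H
  [11] b6 r0: no row ⇒ E
  [12] b1 r3: had r3 ⇒ H
  [13] b2 r7: had r1 ⇒ C
  [14] b6 r2: had r0 ⇒ C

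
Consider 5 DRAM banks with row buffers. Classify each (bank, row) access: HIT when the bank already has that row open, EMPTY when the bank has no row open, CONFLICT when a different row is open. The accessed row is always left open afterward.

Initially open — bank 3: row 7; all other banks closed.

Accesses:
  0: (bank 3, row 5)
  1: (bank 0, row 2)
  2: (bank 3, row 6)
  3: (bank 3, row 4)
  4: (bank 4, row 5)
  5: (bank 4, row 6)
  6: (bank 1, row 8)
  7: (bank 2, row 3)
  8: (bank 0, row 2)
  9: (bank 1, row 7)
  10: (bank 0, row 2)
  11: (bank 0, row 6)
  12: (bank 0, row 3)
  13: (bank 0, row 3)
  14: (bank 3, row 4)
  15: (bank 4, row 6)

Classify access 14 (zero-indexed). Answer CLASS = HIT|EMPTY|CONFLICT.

#0 (3,5) C  (was 7)
#1 (0,2) E
#2 (3,6) C  (was 5)
#3 (3,4) C  (was 6)
#4 (4,5) E
#5 (4,6) C  (was 5)
#6 (1,8) E
#7 (2,3) E
#8 (0,2) H  (was 2)
#9 (1,7) C  (was 8)
#10 (0,2) H  (was 2)
#11 (0,6) C  (was 2)
#12 (0,3) C  (was 6)
#13 (0,3) H  (was 3)
#14 (3,4) H  (was 4)
#15 (4,6) H  (was 6)

CLASS = HIT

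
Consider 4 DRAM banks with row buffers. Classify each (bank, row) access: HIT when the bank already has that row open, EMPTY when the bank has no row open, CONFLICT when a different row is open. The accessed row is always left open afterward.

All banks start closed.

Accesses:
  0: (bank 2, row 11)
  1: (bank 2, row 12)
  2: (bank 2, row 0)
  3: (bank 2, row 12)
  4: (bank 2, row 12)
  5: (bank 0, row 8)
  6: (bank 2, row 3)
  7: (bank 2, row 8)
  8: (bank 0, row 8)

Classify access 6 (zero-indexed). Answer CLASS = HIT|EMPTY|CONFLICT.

CLASS = CONFLICT

  [0] b2 r11: no row ⇒ E
  [1] b2 r12: had r11 ⇒ C
  [2] b2 r0: had r12 ⇒ C
  [3] b2 r12: had r0 ⇒ C
  [4] b2 r12: had r12 ⇒ H
  [5] b0 r8: no row ⇒ E
  [6] b2 r3: had r12 ⇒ C
  [7] b2 r8: had r3 ⇒ C
  [8] b0 r8: had r8 ⇒ H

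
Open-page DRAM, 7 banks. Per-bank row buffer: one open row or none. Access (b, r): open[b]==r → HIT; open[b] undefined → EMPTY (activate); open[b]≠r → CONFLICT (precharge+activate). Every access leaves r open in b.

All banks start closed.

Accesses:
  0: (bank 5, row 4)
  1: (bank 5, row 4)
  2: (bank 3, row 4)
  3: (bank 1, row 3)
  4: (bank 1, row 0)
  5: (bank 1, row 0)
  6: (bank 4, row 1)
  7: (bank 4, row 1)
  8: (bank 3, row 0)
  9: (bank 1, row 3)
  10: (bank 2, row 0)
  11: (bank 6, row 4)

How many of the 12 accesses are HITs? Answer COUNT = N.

COUNT = 3

step 0: bank5 None->4 [EMPTY]
step 1: bank5 4->4 [HIT]
step 2: bank3 None->4 [EMPTY]
step 3: bank1 None->3 [EMPTY]
step 4: bank1 3->0 [CONFLICT]
step 5: bank1 0->0 [HIT]
step 6: bank4 None->1 [EMPTY]
step 7: bank4 1->1 [HIT]
step 8: bank3 4->0 [CONFLICT]
step 9: bank1 0->3 [CONFLICT]
step 10: bank2 None->0 [EMPTY]
step 11: bank6 None->4 [EMPTY]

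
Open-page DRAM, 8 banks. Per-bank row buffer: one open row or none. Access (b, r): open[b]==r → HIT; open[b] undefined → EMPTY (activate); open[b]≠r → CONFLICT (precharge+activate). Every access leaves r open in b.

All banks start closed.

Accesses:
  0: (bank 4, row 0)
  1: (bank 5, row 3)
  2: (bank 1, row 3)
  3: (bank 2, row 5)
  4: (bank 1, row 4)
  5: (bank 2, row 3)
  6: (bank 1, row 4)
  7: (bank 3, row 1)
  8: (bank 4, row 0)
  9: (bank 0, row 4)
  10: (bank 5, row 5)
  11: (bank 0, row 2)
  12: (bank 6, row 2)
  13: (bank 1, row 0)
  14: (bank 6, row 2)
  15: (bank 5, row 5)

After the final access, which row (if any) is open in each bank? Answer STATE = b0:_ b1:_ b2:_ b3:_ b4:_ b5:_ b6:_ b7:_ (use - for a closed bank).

0: bank 4 row 0 — prev None → EMPTY
1: bank 5 row 3 — prev None → EMPTY
2: bank 1 row 3 — prev None → EMPTY
3: bank 2 row 5 — prev None → EMPTY
4: bank 1 row 4 — prev 3 → CONFLICT
5: bank 2 row 3 — prev 5 → CONFLICT
6: bank 1 row 4 — prev 4 → HIT
7: bank 3 row 1 — prev None → EMPTY
8: bank 4 row 0 — prev 0 → HIT
9: bank 0 row 4 — prev None → EMPTY
10: bank 5 row 5 — prev 3 → CONFLICT
11: bank 0 row 2 — prev 4 → CONFLICT
12: bank 6 row 2 — prev None → EMPTY
13: bank 1 row 0 — prev 4 → CONFLICT
14: bank 6 row 2 — prev 2 → HIT
15: bank 5 row 5 — prev 5 → HIT

STATE = b0:2 b1:0 b2:3 b3:1 b4:0 b5:5 b6:2 b7:-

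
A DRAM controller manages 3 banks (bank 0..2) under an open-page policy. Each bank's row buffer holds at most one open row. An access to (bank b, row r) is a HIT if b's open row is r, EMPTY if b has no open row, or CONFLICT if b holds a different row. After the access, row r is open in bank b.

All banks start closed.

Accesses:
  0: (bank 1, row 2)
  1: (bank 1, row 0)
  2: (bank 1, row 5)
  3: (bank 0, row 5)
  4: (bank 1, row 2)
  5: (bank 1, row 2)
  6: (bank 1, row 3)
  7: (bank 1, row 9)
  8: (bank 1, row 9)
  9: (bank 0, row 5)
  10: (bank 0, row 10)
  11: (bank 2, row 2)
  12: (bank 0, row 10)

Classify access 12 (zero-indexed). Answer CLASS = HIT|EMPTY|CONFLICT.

CLASS = HIT

#0 (1,2) E
#1 (1,0) C  (was 2)
#2 (1,5) C  (was 0)
#3 (0,5) E
#4 (1,2) C  (was 5)
#5 (1,2) H  (was 2)
#6 (1,3) C  (was 2)
#7 (1,9) C  (was 3)
#8 (1,9) H  (was 9)
#9 (0,5) H  (was 5)
#10 (0,10) C  (was 5)
#11 (2,2) E
#12 (0,10) H  (was 10)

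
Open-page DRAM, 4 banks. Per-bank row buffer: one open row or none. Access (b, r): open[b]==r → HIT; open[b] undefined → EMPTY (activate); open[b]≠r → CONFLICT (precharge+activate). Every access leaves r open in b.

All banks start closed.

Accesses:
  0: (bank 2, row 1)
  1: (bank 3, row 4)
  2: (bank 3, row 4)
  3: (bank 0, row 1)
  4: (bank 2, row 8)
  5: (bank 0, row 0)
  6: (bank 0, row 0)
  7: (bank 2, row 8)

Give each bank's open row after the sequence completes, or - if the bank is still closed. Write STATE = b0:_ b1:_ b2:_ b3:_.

#0 (2,1) E
#1 (3,4) E
#2 (3,4) H  (was 4)
#3 (0,1) E
#4 (2,8) C  (was 1)
#5 (0,0) C  (was 1)
#6 (0,0) H  (was 0)
#7 (2,8) H  (was 8)

STATE = b0:0 b1:- b2:8 b3:4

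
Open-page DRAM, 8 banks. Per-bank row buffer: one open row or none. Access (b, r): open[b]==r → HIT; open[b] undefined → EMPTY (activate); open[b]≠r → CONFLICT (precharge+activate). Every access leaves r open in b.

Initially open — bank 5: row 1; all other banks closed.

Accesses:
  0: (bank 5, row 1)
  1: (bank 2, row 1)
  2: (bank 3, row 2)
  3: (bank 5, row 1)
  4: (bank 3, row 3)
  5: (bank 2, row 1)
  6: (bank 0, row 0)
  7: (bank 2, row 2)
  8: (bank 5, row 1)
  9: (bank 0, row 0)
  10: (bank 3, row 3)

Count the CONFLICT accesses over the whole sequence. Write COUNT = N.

#0 (5,1) H  (was 1)
#1 (2,1) E
#2 (3,2) E
#3 (5,1) H  (was 1)
#4 (3,3) C  (was 2)
#5 (2,1) H  (was 1)
#6 (0,0) E
#7 (2,2) C  (was 1)
#8 (5,1) H  (was 1)
#9 (0,0) H  (was 0)
#10 (3,3) H  (was 3)

COUNT = 2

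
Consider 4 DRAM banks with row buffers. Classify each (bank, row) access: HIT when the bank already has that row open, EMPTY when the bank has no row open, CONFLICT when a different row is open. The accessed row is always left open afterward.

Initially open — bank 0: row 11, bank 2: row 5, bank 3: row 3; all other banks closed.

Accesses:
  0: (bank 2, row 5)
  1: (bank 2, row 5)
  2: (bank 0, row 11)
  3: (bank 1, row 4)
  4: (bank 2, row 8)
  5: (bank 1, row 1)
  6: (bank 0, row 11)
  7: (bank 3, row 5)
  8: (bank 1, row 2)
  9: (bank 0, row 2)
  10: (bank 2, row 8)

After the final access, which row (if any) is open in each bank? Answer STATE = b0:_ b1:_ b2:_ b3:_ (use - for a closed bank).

STATE = b0:2 b1:2 b2:8 b3:5

step 0: bank2 5->5 [HIT]
step 1: bank2 5->5 [HIT]
step 2: bank0 11->11 [HIT]
step 3: bank1 None->4 [EMPTY]
step 4: bank2 5->8 [CONFLICT]
step 5: bank1 4->1 [CONFLICT]
step 6: bank0 11->11 [HIT]
step 7: bank3 3->5 [CONFLICT]
step 8: bank1 1->2 [CONFLICT]
step 9: bank0 11->2 [CONFLICT]
step 10: bank2 8->8 [HIT]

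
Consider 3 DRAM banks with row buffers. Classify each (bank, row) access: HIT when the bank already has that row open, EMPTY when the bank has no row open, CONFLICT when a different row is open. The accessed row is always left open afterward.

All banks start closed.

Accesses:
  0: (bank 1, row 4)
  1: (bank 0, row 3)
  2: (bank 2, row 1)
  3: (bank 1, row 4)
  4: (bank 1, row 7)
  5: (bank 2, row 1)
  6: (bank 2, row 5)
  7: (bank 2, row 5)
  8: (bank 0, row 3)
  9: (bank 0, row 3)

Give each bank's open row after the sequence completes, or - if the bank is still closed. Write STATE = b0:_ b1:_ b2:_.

STATE = b0:3 b1:7 b2:5

step 0: bank1 None->4 [EMPTY]
step 1: bank0 None->3 [EMPTY]
step 2: bank2 None->1 [EMPTY]
step 3: bank1 4->4 [HIT]
step 4: bank1 4->7 [CONFLICT]
step 5: bank2 1->1 [HIT]
step 6: bank2 1->5 [CONFLICT]
step 7: bank2 5->5 [HIT]
step 8: bank0 3->3 [HIT]
step 9: bank0 3->3 [HIT]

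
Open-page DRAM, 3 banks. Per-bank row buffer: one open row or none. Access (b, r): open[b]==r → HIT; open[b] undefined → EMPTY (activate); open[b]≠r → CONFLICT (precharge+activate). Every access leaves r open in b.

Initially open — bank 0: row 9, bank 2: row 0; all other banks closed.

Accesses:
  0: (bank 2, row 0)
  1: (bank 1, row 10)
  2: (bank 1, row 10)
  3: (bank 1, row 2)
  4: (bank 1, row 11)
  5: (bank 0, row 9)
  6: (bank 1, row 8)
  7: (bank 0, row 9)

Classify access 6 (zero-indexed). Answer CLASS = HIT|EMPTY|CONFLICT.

CLASS = CONFLICT

#0 (2,0) H  (was 0)
#1 (1,10) E
#2 (1,10) H  (was 10)
#3 (1,2) C  (was 10)
#4 (1,11) C  (was 2)
#5 (0,9) H  (was 9)
#6 (1,8) C  (was 11)
#7 (0,9) H  (was 9)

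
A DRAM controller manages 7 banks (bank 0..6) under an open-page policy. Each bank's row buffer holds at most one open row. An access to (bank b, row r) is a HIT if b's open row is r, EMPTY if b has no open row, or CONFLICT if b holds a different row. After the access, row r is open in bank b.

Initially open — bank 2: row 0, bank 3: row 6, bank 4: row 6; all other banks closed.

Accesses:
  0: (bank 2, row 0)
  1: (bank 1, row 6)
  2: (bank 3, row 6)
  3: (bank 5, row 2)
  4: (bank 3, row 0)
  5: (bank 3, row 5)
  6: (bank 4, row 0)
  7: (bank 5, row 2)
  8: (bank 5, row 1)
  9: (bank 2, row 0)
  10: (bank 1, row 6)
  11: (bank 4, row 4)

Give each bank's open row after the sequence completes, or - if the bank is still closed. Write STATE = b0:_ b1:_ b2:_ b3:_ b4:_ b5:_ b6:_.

STATE = b0:- b1:6 b2:0 b3:5 b4:4 b5:1 b6:-

  [0] b2 r0: had r0 ⇒ H
  [1] b1 r6: no row ⇒ E
  [2] b3 r6: had r6 ⇒ H
  [3] b5 r2: no row ⇒ E
  [4] b3 r0: had r6 ⇒ C
  [5] b3 r5: had r0 ⇒ C
  [6] b4 r0: had r6 ⇒ C
  [7] b5 r2: had r2 ⇒ H
  [8] b5 r1: had r2 ⇒ C
  [9] b2 r0: had r0 ⇒ H
  [10] b1 r6: had r6 ⇒ H
  [11] b4 r4: had r0 ⇒ C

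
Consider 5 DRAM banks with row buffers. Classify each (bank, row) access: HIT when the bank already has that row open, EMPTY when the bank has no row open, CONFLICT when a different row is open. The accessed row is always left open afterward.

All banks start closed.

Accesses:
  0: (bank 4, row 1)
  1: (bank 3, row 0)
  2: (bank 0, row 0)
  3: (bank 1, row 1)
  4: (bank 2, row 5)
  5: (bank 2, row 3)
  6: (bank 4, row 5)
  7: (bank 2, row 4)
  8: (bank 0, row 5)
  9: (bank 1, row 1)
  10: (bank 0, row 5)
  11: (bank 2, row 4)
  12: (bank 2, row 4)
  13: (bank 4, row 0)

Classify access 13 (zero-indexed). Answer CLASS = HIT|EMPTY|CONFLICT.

CLASS = CONFLICT

0: bank 4 row 1 — prev None → EMPTY
1: bank 3 row 0 — prev None → EMPTY
2: bank 0 row 0 — prev None → EMPTY
3: bank 1 row 1 — prev None → EMPTY
4: bank 2 row 5 — prev None → EMPTY
5: bank 2 row 3 — prev 5 → CONFLICT
6: bank 4 row 5 — prev 1 → CONFLICT
7: bank 2 row 4 — prev 3 → CONFLICT
8: bank 0 row 5 — prev 0 → CONFLICT
9: bank 1 row 1 — prev 1 → HIT
10: bank 0 row 5 — prev 5 → HIT
11: bank 2 row 4 — prev 4 → HIT
12: bank 2 row 4 — prev 4 → HIT
13: bank 4 row 0 — prev 5 → CONFLICT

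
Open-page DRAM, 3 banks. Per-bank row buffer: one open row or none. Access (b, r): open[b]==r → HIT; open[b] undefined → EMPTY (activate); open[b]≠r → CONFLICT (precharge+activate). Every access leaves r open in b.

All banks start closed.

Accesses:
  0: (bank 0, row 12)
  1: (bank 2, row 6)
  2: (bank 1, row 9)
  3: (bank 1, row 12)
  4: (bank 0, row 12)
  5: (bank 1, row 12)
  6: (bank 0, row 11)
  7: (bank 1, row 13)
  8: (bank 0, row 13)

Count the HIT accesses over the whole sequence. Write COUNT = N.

  [0] b0 r12: no row ⇒ E
  [1] b2 r6: no row ⇒ E
  [2] b1 r9: no row ⇒ E
  [3] b1 r12: had r9 ⇒ C
  [4] b0 r12: had r12 ⇒ H
  [5] b1 r12: had r12 ⇒ H
  [6] b0 r11: had r12 ⇒ C
  [7] b1 r13: had r12 ⇒ C
  [8] b0 r13: had r11 ⇒ C

COUNT = 2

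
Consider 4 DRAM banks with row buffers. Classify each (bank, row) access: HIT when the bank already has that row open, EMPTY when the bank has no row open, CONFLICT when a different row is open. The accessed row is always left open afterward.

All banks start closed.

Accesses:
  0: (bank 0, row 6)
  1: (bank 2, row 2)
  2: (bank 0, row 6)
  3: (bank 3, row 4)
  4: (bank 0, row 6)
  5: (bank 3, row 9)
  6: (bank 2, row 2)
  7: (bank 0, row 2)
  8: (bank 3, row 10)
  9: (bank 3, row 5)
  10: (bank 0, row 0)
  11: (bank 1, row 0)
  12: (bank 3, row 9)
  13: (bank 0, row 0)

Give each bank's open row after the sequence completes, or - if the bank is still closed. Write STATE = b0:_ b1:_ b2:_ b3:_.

STATE = b0:0 b1:0 b2:2 b3:9

0: bank 0 row 6 — prev None → EMPTY
1: bank 2 row 2 — prev None → EMPTY
2: bank 0 row 6 — prev 6 → HIT
3: bank 3 row 4 — prev None → EMPTY
4: bank 0 row 6 — prev 6 → HIT
5: bank 3 row 9 — prev 4 → CONFLICT
6: bank 2 row 2 — prev 2 → HIT
7: bank 0 row 2 — prev 6 → CONFLICT
8: bank 3 row 10 — prev 9 → CONFLICT
9: bank 3 row 5 — prev 10 → CONFLICT
10: bank 0 row 0 — prev 2 → CONFLICT
11: bank 1 row 0 — prev None → EMPTY
12: bank 3 row 9 — prev 5 → CONFLICT
13: bank 0 row 0 — prev 0 → HIT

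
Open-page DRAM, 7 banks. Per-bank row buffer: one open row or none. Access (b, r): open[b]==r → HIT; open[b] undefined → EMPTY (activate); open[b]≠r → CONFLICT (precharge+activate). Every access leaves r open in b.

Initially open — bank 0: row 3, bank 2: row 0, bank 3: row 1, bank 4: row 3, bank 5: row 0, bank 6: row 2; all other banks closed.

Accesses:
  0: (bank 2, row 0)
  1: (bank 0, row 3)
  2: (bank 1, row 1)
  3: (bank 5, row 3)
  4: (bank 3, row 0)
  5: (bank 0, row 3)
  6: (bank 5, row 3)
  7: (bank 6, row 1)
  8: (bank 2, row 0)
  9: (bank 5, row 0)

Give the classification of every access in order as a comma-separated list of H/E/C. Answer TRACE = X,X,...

TRACE = H,H,E,C,C,H,H,C,H,C

step 0: bank2 0->0 [HIT]
step 1: bank0 3->3 [HIT]
step 2: bank1 None->1 [EMPTY]
step 3: bank5 0->3 [CONFLICT]
step 4: bank3 1->0 [CONFLICT]
step 5: bank0 3->3 [HIT]
step 6: bank5 3->3 [HIT]
step 7: bank6 2->1 [CONFLICT]
step 8: bank2 0->0 [HIT]
step 9: bank5 3->0 [CONFLICT]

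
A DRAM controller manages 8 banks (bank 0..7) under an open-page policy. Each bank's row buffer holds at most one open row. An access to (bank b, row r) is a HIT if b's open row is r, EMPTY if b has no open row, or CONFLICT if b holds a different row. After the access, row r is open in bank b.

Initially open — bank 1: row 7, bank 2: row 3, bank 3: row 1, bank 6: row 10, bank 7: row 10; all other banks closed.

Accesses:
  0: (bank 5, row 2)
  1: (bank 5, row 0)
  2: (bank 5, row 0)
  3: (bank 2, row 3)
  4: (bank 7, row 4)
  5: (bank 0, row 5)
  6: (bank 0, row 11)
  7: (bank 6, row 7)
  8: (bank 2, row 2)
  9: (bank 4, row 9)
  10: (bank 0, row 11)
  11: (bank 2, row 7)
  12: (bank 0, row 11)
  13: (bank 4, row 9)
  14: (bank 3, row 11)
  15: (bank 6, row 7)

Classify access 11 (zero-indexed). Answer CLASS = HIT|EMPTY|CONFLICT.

CLASS = CONFLICT

  [0] b5 r2: no row ⇒ E
  [1] b5 r0: had r2 ⇒ C
  [2] b5 r0: had r0 ⇒ H
  [3] b2 r3: had r3 ⇒ H
  [4] b7 r4: had r10 ⇒ C
  [5] b0 r5: no row ⇒ E
  [6] b0 r11: had r5 ⇒ C
  [7] b6 r7: had r10 ⇒ C
  [8] b2 r2: had r3 ⇒ C
  [9] b4 r9: no row ⇒ E
  [10] b0 r11: had r11 ⇒ H
  [11] b2 r7: had r2 ⇒ C
  [12] b0 r11: had r11 ⇒ H
  [13] b4 r9: had r9 ⇒ H
  [14] b3 r11: had r1 ⇒ C
  [15] b6 r7: had r7 ⇒ H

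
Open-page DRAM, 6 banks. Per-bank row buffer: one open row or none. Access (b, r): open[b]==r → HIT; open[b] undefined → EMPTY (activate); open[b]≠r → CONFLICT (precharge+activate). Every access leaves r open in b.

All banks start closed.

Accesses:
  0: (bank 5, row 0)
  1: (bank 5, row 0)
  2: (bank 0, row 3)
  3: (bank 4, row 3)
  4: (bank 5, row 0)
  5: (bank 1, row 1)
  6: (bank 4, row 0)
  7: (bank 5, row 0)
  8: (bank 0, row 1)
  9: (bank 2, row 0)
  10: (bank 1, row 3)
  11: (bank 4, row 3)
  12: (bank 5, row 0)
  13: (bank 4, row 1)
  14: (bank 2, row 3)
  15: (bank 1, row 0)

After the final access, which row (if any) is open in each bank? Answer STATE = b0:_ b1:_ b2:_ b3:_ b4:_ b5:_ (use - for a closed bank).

#0 (5,0) E
#1 (5,0) H  (was 0)
#2 (0,3) E
#3 (4,3) E
#4 (5,0) H  (was 0)
#5 (1,1) E
#6 (4,0) C  (was 3)
#7 (5,0) H  (was 0)
#8 (0,1) C  (was 3)
#9 (2,0) E
#10 (1,3) C  (was 1)
#11 (4,3) C  (was 0)
#12 (5,0) H  (was 0)
#13 (4,1) C  (was 3)
#14 (2,3) C  (was 0)
#15 (1,0) C  (was 3)

STATE = b0:1 b1:0 b2:3 b3:- b4:1 b5:0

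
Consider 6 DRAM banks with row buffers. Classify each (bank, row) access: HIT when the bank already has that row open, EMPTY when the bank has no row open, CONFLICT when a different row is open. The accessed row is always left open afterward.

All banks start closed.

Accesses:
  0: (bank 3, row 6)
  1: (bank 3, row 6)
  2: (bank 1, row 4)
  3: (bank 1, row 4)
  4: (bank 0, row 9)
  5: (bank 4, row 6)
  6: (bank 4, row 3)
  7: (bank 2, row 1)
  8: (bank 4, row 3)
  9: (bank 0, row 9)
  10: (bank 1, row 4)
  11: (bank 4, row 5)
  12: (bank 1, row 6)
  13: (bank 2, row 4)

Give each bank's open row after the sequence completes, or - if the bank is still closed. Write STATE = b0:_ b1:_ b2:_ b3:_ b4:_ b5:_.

STATE = b0:9 b1:6 b2:4 b3:6 b4:5 b5:-

#0 (3,6) E
#1 (3,6) H  (was 6)
#2 (1,4) E
#3 (1,4) H  (was 4)
#4 (0,9) E
#5 (4,6) E
#6 (4,3) C  (was 6)
#7 (2,1) E
#8 (4,3) H  (was 3)
#9 (0,9) H  (was 9)
#10 (1,4) H  (was 4)
#11 (4,5) C  (was 3)
#12 (1,6) C  (was 4)
#13 (2,4) C  (was 1)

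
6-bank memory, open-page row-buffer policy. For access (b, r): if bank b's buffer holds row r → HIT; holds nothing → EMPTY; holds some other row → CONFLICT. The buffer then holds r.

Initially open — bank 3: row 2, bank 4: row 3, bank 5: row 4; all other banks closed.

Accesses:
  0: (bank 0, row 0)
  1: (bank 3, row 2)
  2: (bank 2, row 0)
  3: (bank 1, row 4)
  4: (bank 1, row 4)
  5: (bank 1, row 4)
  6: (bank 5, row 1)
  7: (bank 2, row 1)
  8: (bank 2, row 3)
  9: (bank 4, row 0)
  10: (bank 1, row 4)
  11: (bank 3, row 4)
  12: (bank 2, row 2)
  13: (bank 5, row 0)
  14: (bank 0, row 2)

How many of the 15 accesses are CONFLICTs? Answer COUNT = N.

COUNT = 8

step 0: bank0 None->0 [EMPTY]
step 1: bank3 2->2 [HIT]
step 2: bank2 None->0 [EMPTY]
step 3: bank1 None->4 [EMPTY]
step 4: bank1 4->4 [HIT]
step 5: bank1 4->4 [HIT]
step 6: bank5 4->1 [CONFLICT]
step 7: bank2 0->1 [CONFLICT]
step 8: bank2 1->3 [CONFLICT]
step 9: bank4 3->0 [CONFLICT]
step 10: bank1 4->4 [HIT]
step 11: bank3 2->4 [CONFLICT]
step 12: bank2 3->2 [CONFLICT]
step 13: bank5 1->0 [CONFLICT]
step 14: bank0 0->2 [CONFLICT]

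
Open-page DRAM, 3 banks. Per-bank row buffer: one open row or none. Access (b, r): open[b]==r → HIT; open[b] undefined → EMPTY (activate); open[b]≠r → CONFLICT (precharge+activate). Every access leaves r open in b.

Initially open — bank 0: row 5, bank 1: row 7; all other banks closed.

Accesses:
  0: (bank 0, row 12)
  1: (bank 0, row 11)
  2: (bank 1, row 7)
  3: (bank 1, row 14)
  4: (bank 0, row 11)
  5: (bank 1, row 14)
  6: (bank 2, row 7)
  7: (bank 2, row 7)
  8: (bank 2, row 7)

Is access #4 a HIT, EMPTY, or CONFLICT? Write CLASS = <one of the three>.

step 0: bank0 5->12 [CONFLICT]
step 1: bank0 12->11 [CONFLICT]
step 2: bank1 7->7 [HIT]
step 3: bank1 7->14 [CONFLICT]
step 4: bank0 11->11 [HIT]
step 5: bank1 14->14 [HIT]
step 6: bank2 None->7 [EMPTY]
step 7: bank2 7->7 [HIT]
step 8: bank2 7->7 [HIT]

CLASS = HIT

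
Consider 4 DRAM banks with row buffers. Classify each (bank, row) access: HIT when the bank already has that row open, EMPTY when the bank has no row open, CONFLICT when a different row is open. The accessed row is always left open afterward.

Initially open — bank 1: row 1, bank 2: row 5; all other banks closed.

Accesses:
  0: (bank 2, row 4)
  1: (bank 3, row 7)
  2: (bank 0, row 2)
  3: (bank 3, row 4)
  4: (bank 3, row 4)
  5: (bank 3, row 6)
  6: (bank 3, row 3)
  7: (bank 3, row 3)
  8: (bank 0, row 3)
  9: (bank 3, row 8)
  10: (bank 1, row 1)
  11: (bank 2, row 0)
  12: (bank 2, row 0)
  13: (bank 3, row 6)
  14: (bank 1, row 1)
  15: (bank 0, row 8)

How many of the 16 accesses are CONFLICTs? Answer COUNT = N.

step 0: bank2 5->4 [CONFLICT]
step 1: bank3 None->7 [EMPTY]
step 2: bank0 None->2 [EMPTY]
step 3: bank3 7->4 [CONFLICT]
step 4: bank3 4->4 [HIT]
step 5: bank3 4->6 [CONFLICT]
step 6: bank3 6->3 [CONFLICT]
step 7: bank3 3->3 [HIT]
step 8: bank0 2->3 [CONFLICT]
step 9: bank3 3->8 [CONFLICT]
step 10: bank1 1->1 [HIT]
step 11: bank2 4->0 [CONFLICT]
step 12: bank2 0->0 [HIT]
step 13: bank3 8->6 [CONFLICT]
step 14: bank1 1->1 [HIT]
step 15: bank0 3->8 [CONFLICT]

COUNT = 9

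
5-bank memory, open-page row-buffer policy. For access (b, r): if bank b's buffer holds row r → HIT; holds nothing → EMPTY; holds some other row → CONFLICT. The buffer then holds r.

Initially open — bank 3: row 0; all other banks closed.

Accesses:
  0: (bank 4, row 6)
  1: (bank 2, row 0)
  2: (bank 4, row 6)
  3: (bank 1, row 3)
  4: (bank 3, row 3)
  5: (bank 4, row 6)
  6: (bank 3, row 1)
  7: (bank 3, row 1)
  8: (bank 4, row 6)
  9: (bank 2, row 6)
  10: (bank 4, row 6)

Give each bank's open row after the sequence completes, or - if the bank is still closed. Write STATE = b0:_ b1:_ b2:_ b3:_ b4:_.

STATE = b0:- b1:3 b2:6 b3:1 b4:6

0: bank 4 row 6 — prev None → EMPTY
1: bank 2 row 0 — prev None → EMPTY
2: bank 4 row 6 — prev 6 → HIT
3: bank 1 row 3 — prev None → EMPTY
4: bank 3 row 3 — prev 0 → CONFLICT
5: bank 4 row 6 — prev 6 → HIT
6: bank 3 row 1 — prev 3 → CONFLICT
7: bank 3 row 1 — prev 1 → HIT
8: bank 4 row 6 — prev 6 → HIT
9: bank 2 row 6 — prev 0 → CONFLICT
10: bank 4 row 6 — prev 6 → HIT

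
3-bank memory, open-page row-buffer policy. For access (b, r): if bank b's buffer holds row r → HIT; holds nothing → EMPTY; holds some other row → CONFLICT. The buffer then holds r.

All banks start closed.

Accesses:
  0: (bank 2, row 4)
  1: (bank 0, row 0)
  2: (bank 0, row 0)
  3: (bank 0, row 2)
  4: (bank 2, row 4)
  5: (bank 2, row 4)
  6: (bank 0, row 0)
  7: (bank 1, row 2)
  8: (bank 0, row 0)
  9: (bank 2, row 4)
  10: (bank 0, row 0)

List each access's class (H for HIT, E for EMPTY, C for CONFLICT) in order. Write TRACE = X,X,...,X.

TRACE = E,E,H,C,H,H,C,E,H,H,H

step 0: bank2 None->4 [EMPTY]
step 1: bank0 None->0 [EMPTY]
step 2: bank0 0->0 [HIT]
step 3: bank0 0->2 [CONFLICT]
step 4: bank2 4->4 [HIT]
step 5: bank2 4->4 [HIT]
step 6: bank0 2->0 [CONFLICT]
step 7: bank1 None->2 [EMPTY]
step 8: bank0 0->0 [HIT]
step 9: bank2 4->4 [HIT]
step 10: bank0 0->0 [HIT]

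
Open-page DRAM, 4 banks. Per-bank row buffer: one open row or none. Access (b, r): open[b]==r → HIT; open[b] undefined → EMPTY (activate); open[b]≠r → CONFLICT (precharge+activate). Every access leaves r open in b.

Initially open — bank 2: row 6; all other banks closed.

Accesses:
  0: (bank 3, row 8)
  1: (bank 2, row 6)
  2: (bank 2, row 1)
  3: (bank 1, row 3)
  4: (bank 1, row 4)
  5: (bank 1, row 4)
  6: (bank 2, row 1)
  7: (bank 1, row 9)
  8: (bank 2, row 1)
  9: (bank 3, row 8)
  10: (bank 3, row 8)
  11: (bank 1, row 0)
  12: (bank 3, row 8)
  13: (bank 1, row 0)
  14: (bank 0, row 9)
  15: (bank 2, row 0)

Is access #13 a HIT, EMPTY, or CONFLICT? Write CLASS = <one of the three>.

#0 (3,8) E
#1 (2,6) H  (was 6)
#2 (2,1) C  (was 6)
#3 (1,3) E
#4 (1,4) C  (was 3)
#5 (1,4) H  (was 4)
#6 (2,1) H  (was 1)
#7 (1,9) C  (was 4)
#8 (2,1) H  (was 1)
#9 (3,8) H  (was 8)
#10 (3,8) H  (was 8)
#11 (1,0) C  (was 9)
#12 (3,8) H  (was 8)
#13 (1,0) H  (was 0)
#14 (0,9) E
#15 (2,0) C  (was 1)

CLASS = HIT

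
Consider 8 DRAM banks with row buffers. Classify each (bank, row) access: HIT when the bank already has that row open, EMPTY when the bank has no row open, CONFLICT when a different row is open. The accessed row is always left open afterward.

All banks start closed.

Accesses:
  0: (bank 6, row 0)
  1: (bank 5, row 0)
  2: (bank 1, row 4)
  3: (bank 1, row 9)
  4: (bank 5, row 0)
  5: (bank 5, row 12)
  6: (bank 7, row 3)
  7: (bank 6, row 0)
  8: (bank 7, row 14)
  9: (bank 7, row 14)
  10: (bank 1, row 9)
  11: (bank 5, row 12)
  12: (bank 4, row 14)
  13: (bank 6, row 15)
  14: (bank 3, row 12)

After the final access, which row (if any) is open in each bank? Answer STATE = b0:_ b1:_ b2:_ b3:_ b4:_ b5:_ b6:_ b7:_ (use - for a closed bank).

STATE = b0:- b1:9 b2:- b3:12 b4:14 b5:12 b6:15 b7:14

#0 (6,0) E
#1 (5,0) E
#2 (1,4) E
#3 (1,9) C  (was 4)
#4 (5,0) H  (was 0)
#5 (5,12) C  (was 0)
#6 (7,3) E
#7 (6,0) H  (was 0)
#8 (7,14) C  (was 3)
#9 (7,14) H  (was 14)
#10 (1,9) H  (was 9)
#11 (5,12) H  (was 12)
#12 (4,14) E
#13 (6,15) C  (was 0)
#14 (3,12) E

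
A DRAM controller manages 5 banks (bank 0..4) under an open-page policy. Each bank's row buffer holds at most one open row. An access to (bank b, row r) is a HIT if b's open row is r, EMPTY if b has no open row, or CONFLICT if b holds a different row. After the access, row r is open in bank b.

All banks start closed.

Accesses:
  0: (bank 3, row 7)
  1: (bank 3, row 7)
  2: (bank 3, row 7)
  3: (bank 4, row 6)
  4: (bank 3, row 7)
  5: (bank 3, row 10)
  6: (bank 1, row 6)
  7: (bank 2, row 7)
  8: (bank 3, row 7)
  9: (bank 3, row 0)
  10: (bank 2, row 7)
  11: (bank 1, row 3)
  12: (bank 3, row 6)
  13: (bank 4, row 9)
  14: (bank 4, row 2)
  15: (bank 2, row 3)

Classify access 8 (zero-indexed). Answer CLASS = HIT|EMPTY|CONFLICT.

#0 (3,7) E
#1 (3,7) H  (was 7)
#2 (3,7) H  (was 7)
#3 (4,6) E
#4 (3,7) H  (was 7)
#5 (3,10) C  (was 7)
#6 (1,6) E
#7 (2,7) E
#8 (3,7) C  (was 10)
#9 (3,0) C  (was 7)
#10 (2,7) H  (was 7)
#11 (1,3) C  (was 6)
#12 (3,6) C  (was 0)
#13 (4,9) C  (was 6)
#14 (4,2) C  (was 9)
#15 (2,3) C  (was 7)

CLASS = CONFLICT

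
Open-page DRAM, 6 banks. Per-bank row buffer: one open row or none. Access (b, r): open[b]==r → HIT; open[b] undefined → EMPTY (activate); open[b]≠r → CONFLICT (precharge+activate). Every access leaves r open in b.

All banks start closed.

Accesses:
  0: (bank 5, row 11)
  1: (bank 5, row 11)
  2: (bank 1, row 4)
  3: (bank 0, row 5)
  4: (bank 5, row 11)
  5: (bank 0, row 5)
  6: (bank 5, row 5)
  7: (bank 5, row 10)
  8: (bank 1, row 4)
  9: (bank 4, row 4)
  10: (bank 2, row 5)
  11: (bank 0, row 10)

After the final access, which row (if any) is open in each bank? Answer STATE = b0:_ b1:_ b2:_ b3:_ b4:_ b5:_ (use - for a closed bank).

  [0] b5 r11: no row ⇒ E
  [1] b5 r11: had r11 ⇒ H
  [2] b1 r4: no row ⇒ E
  [3] b0 r5: no row ⇒ E
  [4] b5 r11: had r11 ⇒ H
  [5] b0 r5: had r5 ⇒ H
  [6] b5 r5: had r11 ⇒ C
  [7] b5 r10: had r5 ⇒ C
  [8] b1 r4: had r4 ⇒ H
  [9] b4 r4: no row ⇒ E
  [10] b2 r5: no row ⇒ E
  [11] b0 r10: had r5 ⇒ C

STATE = b0:10 b1:4 b2:5 b3:- b4:4 b5:10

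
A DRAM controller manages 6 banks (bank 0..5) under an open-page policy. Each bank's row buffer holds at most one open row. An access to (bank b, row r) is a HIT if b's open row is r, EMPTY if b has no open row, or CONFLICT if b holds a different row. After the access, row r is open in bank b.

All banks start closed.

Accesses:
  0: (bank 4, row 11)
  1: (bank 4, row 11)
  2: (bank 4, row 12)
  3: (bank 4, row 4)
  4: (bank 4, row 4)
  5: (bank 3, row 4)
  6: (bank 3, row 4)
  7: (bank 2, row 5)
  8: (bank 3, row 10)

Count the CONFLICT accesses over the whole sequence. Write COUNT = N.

COUNT = 3

0: bank 4 row 11 — prev None → EMPTY
1: bank 4 row 11 — prev 11 → HIT
2: bank 4 row 12 — prev 11 → CONFLICT
3: bank 4 row 4 — prev 12 → CONFLICT
4: bank 4 row 4 — prev 4 → HIT
5: bank 3 row 4 — prev None → EMPTY
6: bank 3 row 4 — prev 4 → HIT
7: bank 2 row 5 — prev None → EMPTY
8: bank 3 row 10 — prev 4 → CONFLICT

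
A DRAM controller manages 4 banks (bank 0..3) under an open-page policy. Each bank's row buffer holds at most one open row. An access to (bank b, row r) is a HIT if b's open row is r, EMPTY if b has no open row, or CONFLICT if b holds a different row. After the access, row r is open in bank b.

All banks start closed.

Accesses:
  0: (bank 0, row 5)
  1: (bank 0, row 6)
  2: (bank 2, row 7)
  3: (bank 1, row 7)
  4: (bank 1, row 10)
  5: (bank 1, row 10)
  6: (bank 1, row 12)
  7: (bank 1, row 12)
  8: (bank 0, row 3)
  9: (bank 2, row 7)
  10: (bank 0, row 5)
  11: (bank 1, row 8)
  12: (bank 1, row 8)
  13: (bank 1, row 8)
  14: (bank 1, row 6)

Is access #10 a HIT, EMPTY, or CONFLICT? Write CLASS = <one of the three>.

CLASS = CONFLICT

step 0: bank0 None->5 [EMPTY]
step 1: bank0 5->6 [CONFLICT]
step 2: bank2 None->7 [EMPTY]
step 3: bank1 None->7 [EMPTY]
step 4: bank1 7->10 [CONFLICT]
step 5: bank1 10->10 [HIT]
step 6: bank1 10->12 [CONFLICT]
step 7: bank1 12->12 [HIT]
step 8: bank0 6->3 [CONFLICT]
step 9: bank2 7->7 [HIT]
step 10: bank0 3->5 [CONFLICT]
step 11: bank1 12->8 [CONFLICT]
step 12: bank1 8->8 [HIT]
step 13: bank1 8->8 [HIT]
step 14: bank1 8->6 [CONFLICT]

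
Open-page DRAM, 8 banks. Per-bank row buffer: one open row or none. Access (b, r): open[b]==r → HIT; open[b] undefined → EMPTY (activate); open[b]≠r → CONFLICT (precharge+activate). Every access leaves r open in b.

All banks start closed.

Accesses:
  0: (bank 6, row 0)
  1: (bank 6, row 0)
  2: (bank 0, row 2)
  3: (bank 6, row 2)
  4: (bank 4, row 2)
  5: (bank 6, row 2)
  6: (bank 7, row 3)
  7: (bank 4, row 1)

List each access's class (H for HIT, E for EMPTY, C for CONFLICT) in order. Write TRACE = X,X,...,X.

TRACE = E,H,E,C,E,H,E,C

step 0: bank6 None->0 [EMPTY]
step 1: bank6 0->0 [HIT]
step 2: bank0 None->2 [EMPTY]
step 3: bank6 0->2 [CONFLICT]
step 4: bank4 None->2 [EMPTY]
step 5: bank6 2->2 [HIT]
step 6: bank7 None->3 [EMPTY]
step 7: bank4 2->1 [CONFLICT]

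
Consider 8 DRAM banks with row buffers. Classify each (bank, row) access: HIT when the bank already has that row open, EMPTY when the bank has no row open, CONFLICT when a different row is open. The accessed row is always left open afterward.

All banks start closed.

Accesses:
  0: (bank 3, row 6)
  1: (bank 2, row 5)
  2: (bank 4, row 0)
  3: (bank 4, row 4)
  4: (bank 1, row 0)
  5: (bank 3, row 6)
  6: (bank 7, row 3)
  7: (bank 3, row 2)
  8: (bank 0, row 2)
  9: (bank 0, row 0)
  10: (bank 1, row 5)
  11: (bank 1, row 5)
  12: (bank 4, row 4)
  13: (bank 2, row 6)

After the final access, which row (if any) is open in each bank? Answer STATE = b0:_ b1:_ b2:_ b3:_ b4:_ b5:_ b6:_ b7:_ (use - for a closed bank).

STATE = b0:0 b1:5 b2:6 b3:2 b4:4 b5:- b6:- b7:3

step 0: bank3 None->6 [EMPTY]
step 1: bank2 None->5 [EMPTY]
step 2: bank4 None->0 [EMPTY]
step 3: bank4 0->4 [CONFLICT]
step 4: bank1 None->0 [EMPTY]
step 5: bank3 6->6 [HIT]
step 6: bank7 None->3 [EMPTY]
step 7: bank3 6->2 [CONFLICT]
step 8: bank0 None->2 [EMPTY]
step 9: bank0 2->0 [CONFLICT]
step 10: bank1 0->5 [CONFLICT]
step 11: bank1 5->5 [HIT]
step 12: bank4 4->4 [HIT]
step 13: bank2 5->6 [CONFLICT]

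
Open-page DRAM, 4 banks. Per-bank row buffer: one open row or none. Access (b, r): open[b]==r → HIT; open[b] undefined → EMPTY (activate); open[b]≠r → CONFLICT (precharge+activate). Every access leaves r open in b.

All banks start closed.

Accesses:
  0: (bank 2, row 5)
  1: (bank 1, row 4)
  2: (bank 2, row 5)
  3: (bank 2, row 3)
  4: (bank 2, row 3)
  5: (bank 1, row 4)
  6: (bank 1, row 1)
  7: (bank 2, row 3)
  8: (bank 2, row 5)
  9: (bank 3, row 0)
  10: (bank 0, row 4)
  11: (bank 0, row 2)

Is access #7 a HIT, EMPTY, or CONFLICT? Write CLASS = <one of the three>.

0: bank 2 row 5 — prev None → EMPTY
1: bank 1 row 4 — prev None → EMPTY
2: bank 2 row 5 — prev 5 → HIT
3: bank 2 row 3 — prev 5 → CONFLICT
4: bank 2 row 3 — prev 3 → HIT
5: bank 1 row 4 — prev 4 → HIT
6: bank 1 row 1 — prev 4 → CONFLICT
7: bank 2 row 3 — prev 3 → HIT
8: bank 2 row 5 — prev 3 → CONFLICT
9: bank 3 row 0 — prev None → EMPTY
10: bank 0 row 4 — prev None → EMPTY
11: bank 0 row 2 — prev 4 → CONFLICT

CLASS = HIT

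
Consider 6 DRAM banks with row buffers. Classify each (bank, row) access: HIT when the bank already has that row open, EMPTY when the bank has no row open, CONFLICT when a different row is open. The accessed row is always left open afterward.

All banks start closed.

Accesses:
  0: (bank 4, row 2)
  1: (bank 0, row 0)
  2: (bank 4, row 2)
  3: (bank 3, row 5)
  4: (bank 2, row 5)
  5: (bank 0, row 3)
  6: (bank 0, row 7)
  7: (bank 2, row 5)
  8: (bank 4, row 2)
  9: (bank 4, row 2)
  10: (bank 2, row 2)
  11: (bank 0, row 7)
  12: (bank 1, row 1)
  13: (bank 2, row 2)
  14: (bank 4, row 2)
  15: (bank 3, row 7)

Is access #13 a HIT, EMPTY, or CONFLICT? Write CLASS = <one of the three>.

CLASS = HIT

#0 (4,2) E
#1 (0,0) E
#2 (4,2) H  (was 2)
#3 (3,5) E
#4 (2,5) E
#5 (0,3) C  (was 0)
#6 (0,7) C  (was 3)
#7 (2,5) H  (was 5)
#8 (4,2) H  (was 2)
#9 (4,2) H  (was 2)
#10 (2,2) C  (was 5)
#11 (0,7) H  (was 7)
#12 (1,1) E
#13 (2,2) H  (was 2)
#14 (4,2) H  (was 2)
#15 (3,7) C  (was 5)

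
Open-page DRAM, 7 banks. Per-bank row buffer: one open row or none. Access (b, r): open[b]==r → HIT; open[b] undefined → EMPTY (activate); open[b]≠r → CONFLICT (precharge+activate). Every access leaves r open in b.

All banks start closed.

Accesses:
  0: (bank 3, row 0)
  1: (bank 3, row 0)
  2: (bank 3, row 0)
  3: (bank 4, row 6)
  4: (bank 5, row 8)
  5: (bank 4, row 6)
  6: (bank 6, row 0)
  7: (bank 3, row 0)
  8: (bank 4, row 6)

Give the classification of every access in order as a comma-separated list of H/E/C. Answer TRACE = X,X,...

TRACE = E,H,H,E,E,H,E,H,H

  [0] b3 r0: no row ⇒ E
  [1] b3 r0: had r0 ⇒ H
  [2] b3 r0: had r0 ⇒ H
  [3] b4 r6: no row ⇒ E
  [4] b5 r8: no row ⇒ E
  [5] b4 r6: had r6 ⇒ H
  [6] b6 r0: no row ⇒ E
  [7] b3 r0: had r0 ⇒ H
  [8] b4 r6: had r6 ⇒ H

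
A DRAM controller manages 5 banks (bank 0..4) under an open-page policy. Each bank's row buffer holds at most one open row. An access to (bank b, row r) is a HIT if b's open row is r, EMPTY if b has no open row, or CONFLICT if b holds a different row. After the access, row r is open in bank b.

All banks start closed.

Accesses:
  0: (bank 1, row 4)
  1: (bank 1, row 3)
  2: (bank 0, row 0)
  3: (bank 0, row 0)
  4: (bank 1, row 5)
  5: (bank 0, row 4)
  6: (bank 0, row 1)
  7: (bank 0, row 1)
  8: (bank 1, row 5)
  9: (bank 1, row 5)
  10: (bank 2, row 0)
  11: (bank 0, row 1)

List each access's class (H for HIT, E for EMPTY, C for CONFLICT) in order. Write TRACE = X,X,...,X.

#0 (1,4) E
#1 (1,3) C  (was 4)
#2 (0,0) E
#3 (0,0) H  (was 0)
#4 (1,5) C  (was 3)
#5 (0,4) C  (was 0)
#6 (0,1) C  (was 4)
#7 (0,1) H  (was 1)
#8 (1,5) H  (was 5)
#9 (1,5) H  (was 5)
#10 (2,0) E
#11 (0,1) H  (was 1)

TRACE = E,C,E,H,C,C,C,H,H,H,E,H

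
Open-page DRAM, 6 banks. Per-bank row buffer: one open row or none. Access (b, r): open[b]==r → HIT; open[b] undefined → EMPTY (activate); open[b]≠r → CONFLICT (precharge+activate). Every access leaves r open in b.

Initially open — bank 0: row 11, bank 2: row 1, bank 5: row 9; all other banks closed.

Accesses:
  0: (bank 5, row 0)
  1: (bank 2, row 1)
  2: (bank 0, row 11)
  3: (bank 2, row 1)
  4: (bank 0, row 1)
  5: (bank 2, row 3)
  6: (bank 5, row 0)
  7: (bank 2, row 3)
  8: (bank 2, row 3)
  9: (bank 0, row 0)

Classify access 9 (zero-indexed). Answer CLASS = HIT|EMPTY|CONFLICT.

CLASS = CONFLICT

step 0: bank5 9->0 [CONFLICT]
step 1: bank2 1->1 [HIT]
step 2: bank0 11->11 [HIT]
step 3: bank2 1->1 [HIT]
step 4: bank0 11->1 [CONFLICT]
step 5: bank2 1->3 [CONFLICT]
step 6: bank5 0->0 [HIT]
step 7: bank2 3->3 [HIT]
step 8: bank2 3->3 [HIT]
step 9: bank0 1->0 [CONFLICT]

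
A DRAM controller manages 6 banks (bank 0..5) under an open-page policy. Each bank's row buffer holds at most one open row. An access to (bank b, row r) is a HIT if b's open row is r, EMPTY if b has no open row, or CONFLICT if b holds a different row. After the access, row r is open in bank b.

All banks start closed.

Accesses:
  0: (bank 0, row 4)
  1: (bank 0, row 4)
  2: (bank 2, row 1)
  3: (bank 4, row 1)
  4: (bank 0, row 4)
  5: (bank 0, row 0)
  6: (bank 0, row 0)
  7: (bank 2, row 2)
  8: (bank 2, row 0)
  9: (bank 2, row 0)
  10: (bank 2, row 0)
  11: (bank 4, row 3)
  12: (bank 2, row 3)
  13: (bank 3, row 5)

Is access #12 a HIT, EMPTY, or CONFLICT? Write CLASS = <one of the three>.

CLASS = CONFLICT

0: bank 0 row 4 — prev None → EMPTY
1: bank 0 row 4 — prev 4 → HIT
2: bank 2 row 1 — prev None → EMPTY
3: bank 4 row 1 — prev None → EMPTY
4: bank 0 row 4 — prev 4 → HIT
5: bank 0 row 0 — prev 4 → CONFLICT
6: bank 0 row 0 — prev 0 → HIT
7: bank 2 row 2 — prev 1 → CONFLICT
8: bank 2 row 0 — prev 2 → CONFLICT
9: bank 2 row 0 — prev 0 → HIT
10: bank 2 row 0 — prev 0 → HIT
11: bank 4 row 3 — prev 1 → CONFLICT
12: bank 2 row 3 — prev 0 → CONFLICT
13: bank 3 row 5 — prev None → EMPTY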